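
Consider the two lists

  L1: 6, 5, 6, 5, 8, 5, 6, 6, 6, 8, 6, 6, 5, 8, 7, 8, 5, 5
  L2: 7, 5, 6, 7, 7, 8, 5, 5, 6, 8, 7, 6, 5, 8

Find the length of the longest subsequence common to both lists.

One common subsequence of length 9: 5 [2,2], then 6 [3,3], then 5 [4,7], then 5 [6,8], then 6 [9,9], then 8 [10,10], then 6 [12,12], then 5 [13,13], then 8 [16,14]. The LCS DP gives dp[18][14] = 9, so this is optimal.

9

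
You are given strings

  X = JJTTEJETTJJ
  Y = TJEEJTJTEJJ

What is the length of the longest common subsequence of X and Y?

7

Let dp[i][j] be the LCS length of the first i characters of X and the first j characters of Y. dp[i][j] = dp[i-1][j-1]+1 when the i-th and j-th characters match, else max(dp[i-1][j], dp[i][j-1]).
    ·  T  J  E  E  J  T  J  T  E  J  J
 ·  0  0  0  0  0  0  0  0  0  0  0  0
 J  0  0  1  1  1  1  1  1  1  1  1  1
 J  0  0  1  1  1  2  2  2  2  2  2  2
 T  0  1  1  1  1  2  3  3  3  3  3  3
 T  0  1  1  1  1  2  3  3  4  4  4  4
 E  0  1  1  2  2  2  3  3  4  5  5  5
 J  0  1  2  2  2  3  3  4  4  5  6  6
 E  0  1  2  3  3  3  3  4  4  5  6  6
 T  0  1  2  3  3  3  4  4  5  5  6  6
 T  0  1  2  3  3  3  4  4  5  5  6  6
 J  0  1  2  3  3  4  4  5  5  5  6  7
 J  0  1  2  3  3  4  4  5  5  5  6  7
dp[11][11] = 7. One LCS (by backtracking along matches): JJTTEJJ.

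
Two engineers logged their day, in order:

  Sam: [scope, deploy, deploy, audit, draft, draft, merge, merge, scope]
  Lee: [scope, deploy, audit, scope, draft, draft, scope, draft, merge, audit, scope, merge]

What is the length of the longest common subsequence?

7

Match scope at Sam[1]=Lee[1] → deploy at Sam[3]=Lee[2] → audit at Sam[4]=Lee[3] → draft at Sam[5]=Lee[6] → draft at Sam[6]=Lee[8] → merge at Sam[7]=Lee[9] → merge at Sam[8]=Lee[12] — 7 tasks in the same relative order in both. dp[9][12] = 7 confirms this is the maximum.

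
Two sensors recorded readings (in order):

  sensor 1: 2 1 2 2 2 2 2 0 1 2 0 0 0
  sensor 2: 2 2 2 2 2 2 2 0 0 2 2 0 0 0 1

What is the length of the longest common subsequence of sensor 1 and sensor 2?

11

Taking 2 at sensor 1[1]=sensor 2[2]; then 2 at sensor 1[3]=sensor 2[3]; then 2 at sensor 1[4]=sensor 2[4]; then 2 at sensor 1[5]=sensor 2[5]; then 2 at sensor 1[6]=sensor 2[6]; then 2 at sensor 1[7]=sensor 2[7]; then 0 at sensor 1[8]=sensor 2[9]; then 2 at sensor 1[10]=sensor 2[11]; then 0 at sensor 1[11]=sensor 2[12]; then 0 at sensor 1[12]=sensor 2[13]; then 0 at sensor 1[13]=sensor 2[14] gives a common subsequence of length 11. The LCS DP gives dp[13][15] = 11, so this is optimal.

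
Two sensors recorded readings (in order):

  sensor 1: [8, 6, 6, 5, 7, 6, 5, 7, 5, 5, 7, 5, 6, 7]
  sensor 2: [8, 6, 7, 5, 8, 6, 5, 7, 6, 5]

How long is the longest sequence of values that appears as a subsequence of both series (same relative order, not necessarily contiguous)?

Pick 8 (sensor 1 #1, sensor 2 #1), then 6 (sensor 1 #2, sensor 2 #2), then 6 (sensor 1 #3, sensor 2 #6), then 5 (sensor 1 #4, sensor 2 #7), then 7 (sensor 1 #5, sensor 2 #8), then 6 (sensor 1 #6, sensor 2 #9), then 5 (sensor 1 #12, sensor 2 #10); all 7 values appear in both, in order. Since dp[14][10] = 7, nothing longer is possible.

7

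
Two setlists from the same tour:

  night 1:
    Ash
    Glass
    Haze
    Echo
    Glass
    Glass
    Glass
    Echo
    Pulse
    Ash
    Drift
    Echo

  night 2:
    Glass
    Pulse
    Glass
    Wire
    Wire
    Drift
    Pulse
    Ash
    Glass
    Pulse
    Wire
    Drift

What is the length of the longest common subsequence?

5

Pick Glass [2,1]; then Glass [5,3]; then Glass [7,9]; then Pulse [9,10]; then Drift [11,12]; all 5 songs appear in both, in order, and the DP table's final entry dp[12][12] is also 5, so no common subsequence is longer.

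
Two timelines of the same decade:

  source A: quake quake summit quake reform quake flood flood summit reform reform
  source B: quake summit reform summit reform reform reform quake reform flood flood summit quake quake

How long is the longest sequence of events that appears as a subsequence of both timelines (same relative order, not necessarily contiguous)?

7

Taking quake [1,1], summit [3,4], quake [4,8], reform [5,9], flood [7,10], flood [8,11], summit [9,12] gives a common subsequence of length 7. dp[11][14] = 7 confirms this is the maximum.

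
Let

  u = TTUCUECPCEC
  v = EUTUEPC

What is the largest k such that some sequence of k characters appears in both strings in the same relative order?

5

Match T at u[2]=v[3], then U at u[5]=v[4], then E at u[6]=v[5], then P at u[8]=v[6], then C at u[11]=v[7] — 5 characters in the same relative order in both. The LCS DP gives dp[11][7] = 5, so this is optimal.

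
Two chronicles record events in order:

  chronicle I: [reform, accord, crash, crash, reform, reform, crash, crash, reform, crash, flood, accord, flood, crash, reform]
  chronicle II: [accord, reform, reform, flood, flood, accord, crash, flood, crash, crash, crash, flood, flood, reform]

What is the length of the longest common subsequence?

9

Taking reform (chronicle I #1, chronicle II #3), accord (chronicle I #2, chronicle II #6), crash (chronicle I #3, chronicle II #7), crash (chronicle I #7, chronicle II #9), crash (chronicle I #8, chronicle II #10), crash (chronicle I #10, chronicle II #11), flood (chronicle I #11, chronicle II #12), flood (chronicle I #13, chronicle II #13), reform (chronicle I #15, chronicle II #14) gives a common subsequence of length 9, and the DP table's final entry dp[15][14] is also 9, so no common subsequence is longer.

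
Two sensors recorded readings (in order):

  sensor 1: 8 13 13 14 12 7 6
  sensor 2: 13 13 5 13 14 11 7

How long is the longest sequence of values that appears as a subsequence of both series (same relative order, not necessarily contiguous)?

4

Match 13 (sensor 1 #2, sensor 2 #2) → 13 (sensor 1 #3, sensor 2 #4) → 14 (sensor 1 #4, sensor 2 #5) → 7 (sensor 1 #6, sensor 2 #7) — 4 values in the same relative order in both. Since dp[7][7] = 4, nothing longer is possible.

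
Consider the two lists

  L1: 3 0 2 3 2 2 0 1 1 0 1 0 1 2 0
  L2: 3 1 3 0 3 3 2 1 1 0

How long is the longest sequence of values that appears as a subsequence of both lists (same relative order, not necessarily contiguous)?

Taking 3 [1,3], then 0 [2,4], then 3 [4,6], then 2 [6,7], then 1 [11,8], then 1 [13,9], then 0 [15,10] gives a common subsequence of length 7. Since dp[15][10] = 7, nothing longer is possible.

7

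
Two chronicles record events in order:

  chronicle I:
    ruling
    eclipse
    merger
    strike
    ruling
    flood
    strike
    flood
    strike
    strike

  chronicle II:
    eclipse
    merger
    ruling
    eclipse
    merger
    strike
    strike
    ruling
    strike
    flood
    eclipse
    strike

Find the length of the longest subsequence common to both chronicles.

8

Taking ruling [1,3]; then eclipse [2,4]; then merger [3,5]; then strike [4,7]; then ruling [5,8]; then strike [7,9]; then flood [8,10]; then strike [10,12] gives a common subsequence of length 8, and the DP table's final entry dp[10][12] is also 8, so no common subsequence is longer.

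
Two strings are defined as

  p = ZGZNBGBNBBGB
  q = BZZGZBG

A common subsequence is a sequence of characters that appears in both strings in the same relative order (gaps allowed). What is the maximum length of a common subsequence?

5

Let dp[i][j] be the LCS length of the first i characters of p and the first j characters of q. dp[i][j] = dp[i-1][j-1]+1 when the i-th and j-th characters match, else max(dp[i-1][j], dp[i][j-1]).
    ·  B  Z  Z  G  Z  B  G
 ·  0  0  0  0  0  0  0  0
 Z  0  0  1  1  1  1  1  1
 G  0  0  1  1  2  2  2  2
 Z  0  0  1  2  2  3  3  3
 N  0  0  1  2  2  3  3  3
 B  0  1  1  2  2  3  4  4
 G  0  1  1  2  3  3  4  5
 B  0  1  1  2  3  3  4  5
 N  0  1  1  2  3  3  4  5
 B  0  1  1  2  3  3  4  5
 B  0  1  1  2  3  3  4  5
 G  0  1  1  2  3  3  4  5
 B  0  1  1  2  3  3  4  5
dp[12][7] = 5. One LCS (by backtracking along matches): ZGZBG.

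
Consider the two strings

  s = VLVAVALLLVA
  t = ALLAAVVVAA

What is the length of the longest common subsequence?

One common subsequence of length 5: V [1,6]; then V [3,7]; then V [5,8]; then A [6,9]; then A [11,10]. Since dp[11][10] = 5, nothing longer is possible.

5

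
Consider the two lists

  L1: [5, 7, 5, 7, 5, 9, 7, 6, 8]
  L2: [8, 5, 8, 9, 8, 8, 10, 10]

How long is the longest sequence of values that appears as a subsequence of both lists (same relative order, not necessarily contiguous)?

3

Pick 5 [1,2] → 9 [6,4] → 8 [9,6]; all 3 values appear in both, in order. Since dp[9][8] = 3, nothing longer is possible.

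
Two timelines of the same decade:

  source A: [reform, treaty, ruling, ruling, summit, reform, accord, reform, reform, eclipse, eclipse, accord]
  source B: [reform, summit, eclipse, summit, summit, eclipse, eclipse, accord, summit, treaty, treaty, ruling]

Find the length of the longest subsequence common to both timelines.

Pick reform (source A #1, source B #1), then summit (source A #5, source B #5), then eclipse (source A #10, source B #6), then eclipse (source A #11, source B #7), then accord (source A #12, source B #8); all 5 events appear in both, in order, and the DP table's final entry dp[12][12] is also 5, so no common subsequence is longer.

5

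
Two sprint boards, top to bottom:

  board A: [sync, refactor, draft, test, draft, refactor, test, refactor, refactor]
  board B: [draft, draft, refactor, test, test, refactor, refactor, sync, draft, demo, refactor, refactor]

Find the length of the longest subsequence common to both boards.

Match draft at board A[3]=board B[1]; then draft at board A[5]=board B[2]; then refactor at board A[6]=board B[3]; then test at board A[7]=board B[5]; then refactor at board A[8]=board B[11]; then refactor at board A[9]=board B[12] — 6 tasks in the same relative order in both, and the DP table's final entry dp[9][12] is also 6, so no common subsequence is longer.

6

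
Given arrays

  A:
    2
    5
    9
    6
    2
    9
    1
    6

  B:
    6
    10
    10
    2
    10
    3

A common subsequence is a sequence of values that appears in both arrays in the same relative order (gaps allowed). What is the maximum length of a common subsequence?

2

Let dp[i][j] be the LCS length of the first i values of A and the first j values of B. dp[i][j] = dp[i-1][j-1]+1 when the i-th and j-th values match, else max(dp[i-1][j], dp[i][j-1]).
    ·  6 10 10  2 10  3
 ·  0  0  0  0  0  0  0
 2  0  0  0  0  1  1  1
 5  0  0  0  0  1  1  1
 9  0  0  0  0  1  1  1
 6  0  1  1  1  1  1  1
 2  0  1  1  1  2  2  2
 9  0  1  1  1  2  2  2
 1  0  1  1  1  2  2  2
 6  0  1  1  1  2  2  2
dp[8][6] = 2. One LCS (by backtracking along matches): 6, 2.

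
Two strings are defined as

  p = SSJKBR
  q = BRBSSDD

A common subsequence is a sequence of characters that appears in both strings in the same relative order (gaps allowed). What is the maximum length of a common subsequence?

2

Taking S at p[1]=q[4], S at p[2]=q[5] gives a common subsequence of length 2. Since dp[6][7] = 2, nothing longer is possible.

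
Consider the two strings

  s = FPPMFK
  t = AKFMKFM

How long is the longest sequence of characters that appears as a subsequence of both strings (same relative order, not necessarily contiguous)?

Let dp[i][j] be the LCS length of the first i characters of s and the first j characters of t. dp[i][j] = dp[i-1][j-1]+1 when the i-th and j-th characters match, else max(dp[i-1][j], dp[i][j-1]).
    ·  A  K  F  M  K  F  M
 ·  0  0  0  0  0  0  0  0
 F  0  0  0  1  1  1  1  1
 P  0  0  0  1  1  1  1  1
 P  0  0  0  1  1  1  1  1
 M  0  0  0  1  2  2  2  2
 F  0  0  0  1  2  2  3  3
 K  0  0  1  1  2  3  3  3
dp[6][7] = 3. One LCS (by backtracking along matches): FMF.

3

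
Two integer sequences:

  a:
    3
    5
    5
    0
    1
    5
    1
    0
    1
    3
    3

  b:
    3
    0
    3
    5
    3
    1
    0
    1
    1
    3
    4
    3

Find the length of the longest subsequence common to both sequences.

Let dp[i][j] be the LCS length of the first i values of a and the first j values of b. dp[i][j] = dp[i-1][j-1]+1 when the i-th and j-th values match, else max(dp[i-1][j], dp[i][j-1]).
    ·  3  0  3  5  3  1  0  1  1  3  4  3
 ·  0  0  0  0  0  0  0  0  0  0  0  0  0
 3  0  1  1  1  1  1  1  1  1  1  1  1  1
 5  0  1  1  1  2  2  2  2  2  2  2  2  2
 5  0  1  1  1  2  2  2  2  2  2  2  2  2
 0  0  1  2  2  2  2  2  3  3  3  3  3  3
 1  0  1  2  2  2  2  3  3  4  4  4  4  4
 5  0  1  2  2  3  3  3  3  4  4  4  4  4
 1  0  1  2  2  3  3  4  4  4  5  5  5  5
 0  0  1  2  2  3  3  4  5  5  5  5  5  5
 1  0  1  2  2  3  3  4  5  6  6  6  6  6
 3  0  1  2  3  3  4  4  5  6  6  7  7  7
 3  0  1  2  3  3  4  4  5  6  6  7  7  8
dp[11][12] = 8. One LCS (by backtracking along matches): 3, 0, 5, 1, 0, 1, 3, 3.

8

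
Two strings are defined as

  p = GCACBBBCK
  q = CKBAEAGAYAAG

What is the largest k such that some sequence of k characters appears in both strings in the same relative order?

One common subsequence of length 2: G (p #1, q #7), A (p #3, q #11). The LCS DP gives dp[9][12] = 2, so this is optimal.

2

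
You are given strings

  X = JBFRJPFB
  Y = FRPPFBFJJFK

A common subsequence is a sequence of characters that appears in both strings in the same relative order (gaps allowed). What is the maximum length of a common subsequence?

5

Match F (X #3, Y #1); then R (X #4, Y #2); then P (X #6, Y #4); then F (X #7, Y #5); then B (X #8, Y #6) — 5 characters in the same relative order in both. Since dp[8][11] = 5, nothing longer is possible.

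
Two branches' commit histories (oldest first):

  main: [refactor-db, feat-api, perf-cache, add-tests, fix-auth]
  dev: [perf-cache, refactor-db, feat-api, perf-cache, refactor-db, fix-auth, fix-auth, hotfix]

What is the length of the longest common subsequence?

4

Taking refactor-db (main #1, dev #2), then feat-api (main #2, dev #3), then perf-cache (main #3, dev #4), then fix-auth (main #5, dev #7) gives a common subsequence of length 4. The LCS DP gives dp[5][8] = 4, so this is optimal.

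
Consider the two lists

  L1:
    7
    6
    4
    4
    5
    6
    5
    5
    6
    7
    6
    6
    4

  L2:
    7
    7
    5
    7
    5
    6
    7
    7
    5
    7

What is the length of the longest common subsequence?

Let dp[i][j] be the LCS length of the first i values of L1 and the first j values of L2. dp[i][j] = dp[i-1][j-1]+1 when the i-th and j-th values match, else max(dp[i-1][j], dp[i][j-1]).
    ·  7  7  5  7  5  6  7  7  5  7
 ·  0  0  0  0  0  0  0  0  0  0  0
 7  0  1  1  1  1  1  1  1  1  1  1
 6  0  1  1  1  1  1  2  2  2  2  2
 4  0  1  1  1  1  1  2  2  2  2  2
 4  0  1  1  1  1  1  2  2  2  2  2
 5  0  1  1  2  2  2  2  2  2  3  3
 6  0  1  1  2  2  2  3  3  3  3  3
 5  0  1  1  2  2  3  3  3  3  4  4
 5  0  1  1  2  2  3  3  3  3  4  4
 6  0  1  1  2  2  3  4  4  4  4  4
 7  0  1  2  2  3  3  4  5  5  5  5
 6  0  1  2  2  3  3  4  5  5  5  5
 6  0  1  2  2  3  3  4  5  5  5  5
 4  0  1  2  2  3  3  4  5  5  5  5
dp[13][10] = 5. One LCS (by backtracking along matches): 7, 5, 6, 5, 7.

5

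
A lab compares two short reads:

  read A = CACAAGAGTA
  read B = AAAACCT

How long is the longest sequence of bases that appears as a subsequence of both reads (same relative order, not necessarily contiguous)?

Taking A (read A #2, read B #1), then A (read A #4, read B #2), then A (read A #5, read B #3), then A (read A #7, read B #4), then T (read A #9, read B #7) gives a common subsequence of length 5, and the DP table's final entry dp[10][7] is also 5, so no common subsequence is longer.

5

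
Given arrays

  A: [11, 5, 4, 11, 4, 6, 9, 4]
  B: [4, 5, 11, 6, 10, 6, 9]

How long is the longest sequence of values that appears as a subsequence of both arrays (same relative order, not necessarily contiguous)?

4

One common subsequence of length 4: 5 at A[2]=B[2], then 11 at A[4]=B[3], then 6 at A[6]=B[6], then 9 at A[7]=B[7], and the DP table's final entry dp[8][7] is also 4, so no common subsequence is longer.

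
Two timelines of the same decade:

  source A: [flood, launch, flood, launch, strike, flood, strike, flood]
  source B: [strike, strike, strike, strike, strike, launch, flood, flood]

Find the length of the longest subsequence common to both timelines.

Taking launch at source A[4]=source B[6], flood at source A[6]=source B[7], flood at source A[8]=source B[8] gives a common subsequence of length 3. The LCS DP gives dp[8][8] = 3, so this is optimal.

3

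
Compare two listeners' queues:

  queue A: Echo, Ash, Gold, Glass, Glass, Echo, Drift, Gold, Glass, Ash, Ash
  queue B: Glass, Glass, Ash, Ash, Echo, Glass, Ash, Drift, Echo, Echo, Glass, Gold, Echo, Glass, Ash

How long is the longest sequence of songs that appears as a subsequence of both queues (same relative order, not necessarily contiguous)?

7

Match Glass at queue A[4]=queue B[1], then Glass at queue A[5]=queue B[2], then Echo at queue A[6]=queue B[5], then Drift at queue A[7]=queue B[8], then Gold at queue A[8]=queue B[12], then Glass at queue A[9]=queue B[14], then Ash at queue A[11]=queue B[15] — 7 songs in the same relative order in both, and the DP table's final entry dp[11][15] is also 7, so no common subsequence is longer.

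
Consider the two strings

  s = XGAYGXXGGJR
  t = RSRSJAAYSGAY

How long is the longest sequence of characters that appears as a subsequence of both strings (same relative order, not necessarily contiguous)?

3

One common subsequence of length 3: G [2,10]; then A [3,11]; then Y [4,12]. Since dp[11][12] = 3, nothing longer is possible.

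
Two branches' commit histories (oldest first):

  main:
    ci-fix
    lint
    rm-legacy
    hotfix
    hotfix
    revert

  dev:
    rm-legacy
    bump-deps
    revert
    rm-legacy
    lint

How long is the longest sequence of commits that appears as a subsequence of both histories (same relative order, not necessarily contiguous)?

Match rm-legacy [3,1], revert [6,3] — 2 commits in the same relative order in both. Since dp[6][5] = 2, nothing longer is possible.

2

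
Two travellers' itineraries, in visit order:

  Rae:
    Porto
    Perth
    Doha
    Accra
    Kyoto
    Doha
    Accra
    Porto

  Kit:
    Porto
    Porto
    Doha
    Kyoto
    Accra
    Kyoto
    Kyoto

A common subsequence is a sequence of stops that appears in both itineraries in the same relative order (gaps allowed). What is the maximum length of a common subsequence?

4

Pick Porto (Rae #1, Kit #2), Doha (Rae #3, Kit #3), Accra (Rae #4, Kit #5), Kyoto (Rae #5, Kit #7); all 4 stops appear in both, in order. dp[8][7] = 4 confirms this is the maximum.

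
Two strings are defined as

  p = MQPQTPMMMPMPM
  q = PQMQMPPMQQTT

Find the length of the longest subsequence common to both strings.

7

Pick P [3,1]; then Q [4,2]; then M [7,3]; then M [9,5]; then P [10,6]; then P [12,7]; then M [13,8]; all 7 characters appear in both, in order. The LCS DP gives dp[13][12] = 7, so this is optimal.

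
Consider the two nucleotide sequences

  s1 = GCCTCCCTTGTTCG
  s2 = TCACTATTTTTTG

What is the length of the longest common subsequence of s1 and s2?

8

Match C at s1[2]=s2[2], C at s1[3]=s2[4], T at s1[4]=s2[8], T at s1[8]=s2[9], T at s1[9]=s2[10], T at s1[11]=s2[11], T at s1[12]=s2[12], G at s1[14]=s2[13] — 8 bases in the same relative order in both. dp[14][13] = 8 confirms this is the maximum.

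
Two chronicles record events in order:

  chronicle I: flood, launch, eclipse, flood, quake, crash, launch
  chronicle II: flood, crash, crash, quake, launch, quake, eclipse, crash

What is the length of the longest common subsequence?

Match flood [1,1] → launch [2,5] → eclipse [3,7] → crash [6,8] — 4 events in the same relative order in both. Since dp[7][8] = 4, nothing longer is possible.

4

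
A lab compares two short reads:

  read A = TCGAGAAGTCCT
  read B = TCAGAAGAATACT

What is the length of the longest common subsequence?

10

Taking T [1,1] → C [2,2] → G [3,4] → A [4,6] → G [5,7] → A [6,8] → A [7,9] → T [9,10] → C [11,12] → T [12,13] gives a common subsequence of length 10. dp[12][13] = 10 confirms this is the maximum.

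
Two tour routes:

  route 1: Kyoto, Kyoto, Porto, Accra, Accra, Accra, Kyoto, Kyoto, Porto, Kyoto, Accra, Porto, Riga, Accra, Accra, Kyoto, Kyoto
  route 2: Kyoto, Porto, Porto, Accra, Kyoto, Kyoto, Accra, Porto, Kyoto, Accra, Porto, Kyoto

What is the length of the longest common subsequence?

One common subsequence of length 10: Kyoto (route 1 #1, route 2 #1), then Porto (route 1 #3, route 2 #3), then Accra (route 1 #6, route 2 #4), then Kyoto (route 1 #7, route 2 #5), then Kyoto (route 1 #8, route 2 #6), then Porto (route 1 #9, route 2 #8), then Kyoto (route 1 #10, route 2 #9), then Accra (route 1 #11, route 2 #10), then Porto (route 1 #12, route 2 #11), then Kyoto (route 1 #17, route 2 #12). The LCS DP gives dp[17][12] = 10, so this is optimal.

10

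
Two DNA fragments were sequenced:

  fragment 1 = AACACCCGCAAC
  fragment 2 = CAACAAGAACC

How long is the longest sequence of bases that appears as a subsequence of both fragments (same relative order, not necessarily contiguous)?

Taking A at fragment 1[1]=fragment 2[2]; then A at fragment 1[2]=fragment 2[3]; then C at fragment 1[3]=fragment 2[4]; then A at fragment 1[4]=fragment 2[6]; then G at fragment 1[8]=fragment 2[7]; then A at fragment 1[10]=fragment 2[8]; then A at fragment 1[11]=fragment 2[9]; then C at fragment 1[12]=fragment 2[11] gives a common subsequence of length 8. dp[12][11] = 8 confirms this is the maximum.

8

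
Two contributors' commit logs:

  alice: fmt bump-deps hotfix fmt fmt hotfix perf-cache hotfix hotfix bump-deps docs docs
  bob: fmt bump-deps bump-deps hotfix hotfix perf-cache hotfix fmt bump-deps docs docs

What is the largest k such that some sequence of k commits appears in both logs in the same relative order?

9

Taking fmt [1,1], bump-deps [2,3], hotfix [3,4], hotfix [6,5], perf-cache [7,6], hotfix [8,7], bump-deps [10,9], docs [11,10], docs [12,11] gives a common subsequence of length 9. Since dp[12][11] = 9, nothing longer is possible.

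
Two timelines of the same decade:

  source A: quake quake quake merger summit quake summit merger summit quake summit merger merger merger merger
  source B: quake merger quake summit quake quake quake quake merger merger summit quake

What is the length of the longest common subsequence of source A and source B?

7

One common subsequence of length 7: quake at source A[1]=source B[6] → quake at source A[2]=source B[7] → quake at source A[3]=source B[8] → merger at source A[4]=source B[9] → merger at source A[8]=source B[10] → summit at source A[9]=source B[11] → quake at source A[10]=source B[12]. The LCS DP gives dp[15][12] = 7, so this is optimal.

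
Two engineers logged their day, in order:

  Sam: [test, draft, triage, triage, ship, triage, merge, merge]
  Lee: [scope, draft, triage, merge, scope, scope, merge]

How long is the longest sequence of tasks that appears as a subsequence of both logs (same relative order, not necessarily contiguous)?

Match draft (Sam #2, Lee #2), triage (Sam #6, Lee #3), merge (Sam #7, Lee #4), merge (Sam #8, Lee #7) — 4 tasks in the same relative order in both. The LCS DP gives dp[8][7] = 4, so this is optimal.

4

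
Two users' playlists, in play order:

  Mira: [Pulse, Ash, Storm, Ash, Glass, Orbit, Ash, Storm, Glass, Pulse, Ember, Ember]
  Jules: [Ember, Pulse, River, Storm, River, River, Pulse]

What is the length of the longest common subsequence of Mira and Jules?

3

Taking Pulse at Mira[1]=Jules[2], then Storm at Mira[3]=Jules[4], then Pulse at Mira[10]=Jules[7] gives a common subsequence of length 3. dp[12][7] = 3 confirms this is the maximum.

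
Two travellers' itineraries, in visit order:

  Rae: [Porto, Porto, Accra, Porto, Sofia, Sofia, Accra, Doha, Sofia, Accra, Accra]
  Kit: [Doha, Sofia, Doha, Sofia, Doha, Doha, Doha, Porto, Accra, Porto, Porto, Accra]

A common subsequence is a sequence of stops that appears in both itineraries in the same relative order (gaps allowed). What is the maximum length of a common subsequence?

5

Taking Sofia at Rae[5]=Kit[2], Sofia at Rae[6]=Kit[4], Doha at Rae[8]=Kit[7], Accra at Rae[10]=Kit[9], Accra at Rae[11]=Kit[12] gives a common subsequence of length 5. The LCS DP gives dp[11][12] = 5, so this is optimal.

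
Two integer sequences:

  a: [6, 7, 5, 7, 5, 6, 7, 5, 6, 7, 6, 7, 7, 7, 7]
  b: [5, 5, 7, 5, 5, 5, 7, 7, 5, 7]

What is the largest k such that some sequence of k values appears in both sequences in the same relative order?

Taking 7 (a #2, b #3), then 5 (a #3, b #4), then 5 (a #5, b #5), then 5 (a #8, b #6), then 7 (a #10, b #7), then 7 (a #12, b #8), then 7 (a #15, b #10) gives a common subsequence of length 7. The LCS DP gives dp[15][10] = 7, so this is optimal.

7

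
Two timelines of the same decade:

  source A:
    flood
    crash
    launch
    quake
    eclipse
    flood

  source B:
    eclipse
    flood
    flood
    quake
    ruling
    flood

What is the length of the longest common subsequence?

One common subsequence of length 3: flood [1,3], then quake [4,4], then flood [6,6]. The LCS DP gives dp[6][6] = 3, so this is optimal.

3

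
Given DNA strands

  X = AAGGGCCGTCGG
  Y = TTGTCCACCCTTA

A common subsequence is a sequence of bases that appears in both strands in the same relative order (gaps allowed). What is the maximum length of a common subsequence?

One common subsequence of length 4: A (X #1, Y #7), C (X #6, Y #9), C (X #7, Y #10), T (X #9, Y #12). Since dp[12][13] = 4, nothing longer is possible.

4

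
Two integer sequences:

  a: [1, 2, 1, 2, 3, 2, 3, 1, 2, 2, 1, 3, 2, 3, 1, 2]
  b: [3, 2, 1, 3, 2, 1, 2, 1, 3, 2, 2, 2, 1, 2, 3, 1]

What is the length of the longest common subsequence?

One common subsequence of length 12: 1 at a[1]=b[3] → 2 at a[2]=b[5] → 1 at a[3]=b[6] → 2 at a[4]=b[7] → 3 at a[5]=b[9] → 2 at a[6]=b[10] → 2 at a[9]=b[11] → 2 at a[10]=b[12] → 1 at a[11]=b[13] → 2 at a[13]=b[14] → 3 at a[14]=b[15] → 1 at a[15]=b[16], and the DP table's final entry dp[16][16] is also 12, so no common subsequence is longer.

12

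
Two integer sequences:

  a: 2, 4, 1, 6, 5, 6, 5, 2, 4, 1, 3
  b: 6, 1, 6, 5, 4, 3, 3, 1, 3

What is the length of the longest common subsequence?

6

Let dp[i][j] be the LCS length of the first i values of a and the first j values of b. dp[i][j] = dp[i-1][j-1]+1 when the i-th and j-th values match, else max(dp[i-1][j], dp[i][j-1]).
    ·  6  1  6  5  4  3  3  1  3
 ·  0  0  0  0  0  0  0  0  0  0
 2  0  0  0  0  0  0  0  0  0  0
 4  0  0  0  0  0  1  1  1  1  1
 1  0  0  1  1  1  1  1  1  2  2
 6  0  1  1  2  2  2  2  2  2  2
 5  0  1  1  2  3  3  3  3  3  3
 6  0  1  1  2  3  3  3  3  3  3
 5  0  1  1  2  3  3  3  3  3  3
 2  0  1  1  2  3  3  3  3  3  3
 4  0  1  1  2  3  4  4  4  4  4
 1  0  1  2  2  3  4  4  4  5  5
 3  0  1  2  2  3  4  5  5  5  6
dp[11][9] = 6. One LCS (by backtracking along matches): 1, 6, 5, 4, 1, 3.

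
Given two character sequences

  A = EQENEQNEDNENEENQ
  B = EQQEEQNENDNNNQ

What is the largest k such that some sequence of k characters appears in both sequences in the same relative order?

12

One common subsequence of length 12: E [1,1] → Q [2,3] → E [3,4] → E [5,5] → Q [6,6] → N [7,7] → E [8,8] → D [9,10] → N [10,11] → N [12,12] → N [15,13] → Q [16,14], and the DP table's final entry dp[16][14] is also 12, so no common subsequence is longer.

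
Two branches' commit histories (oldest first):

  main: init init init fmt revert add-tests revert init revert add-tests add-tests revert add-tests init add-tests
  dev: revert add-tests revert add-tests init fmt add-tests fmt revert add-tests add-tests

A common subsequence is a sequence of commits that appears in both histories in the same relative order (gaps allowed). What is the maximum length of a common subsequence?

Taking revert at main[5]=dev[1], then add-tests at main[6]=dev[2], then revert at main[7]=dev[3], then init at main[8]=dev[5], then add-tests at main[10]=dev[7], then revert at main[12]=dev[9], then add-tests at main[13]=dev[10], then add-tests at main[15]=dev[11] gives a common subsequence of length 8. dp[15][11] = 8 confirms this is the maximum.

8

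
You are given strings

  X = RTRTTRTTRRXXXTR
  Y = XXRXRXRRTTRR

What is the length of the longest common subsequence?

7

Match R at X[1]=Y[5], R at X[3]=Y[7], R at X[6]=Y[8], T at X[7]=Y[9], T at X[8]=Y[10], R at X[10]=Y[11], R at X[15]=Y[12] — 7 characters in the same relative order in both, and the DP table's final entry dp[15][12] is also 7, so no common subsequence is longer.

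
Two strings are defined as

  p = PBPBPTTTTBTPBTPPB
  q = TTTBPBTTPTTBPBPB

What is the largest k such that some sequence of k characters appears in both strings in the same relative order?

One common subsequence of length 12: B [2,4], then P [3,5], then B [4,6], then T [6,7], then T [7,8], then T [8,10], then T [9,11], then B [10,12], then P [12,13], then B [13,14], then P [16,15], then B [17,16]. Since dp[17][16] = 12, nothing longer is possible.

12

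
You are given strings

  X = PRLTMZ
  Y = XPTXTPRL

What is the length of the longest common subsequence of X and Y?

3

One common subsequence of length 3: P at X[1]=Y[6] → R at X[2]=Y[7] → L at X[3]=Y[8]. The LCS DP gives dp[6][8] = 3, so this is optimal.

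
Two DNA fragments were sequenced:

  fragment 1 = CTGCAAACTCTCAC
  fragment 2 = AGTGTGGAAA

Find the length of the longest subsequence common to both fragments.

5

Match T [2,5], G [3,7], A [6,8], A [7,9], A [13,10] — 5 bases in the same relative order in both. The LCS DP gives dp[14][10] = 5, so this is optimal.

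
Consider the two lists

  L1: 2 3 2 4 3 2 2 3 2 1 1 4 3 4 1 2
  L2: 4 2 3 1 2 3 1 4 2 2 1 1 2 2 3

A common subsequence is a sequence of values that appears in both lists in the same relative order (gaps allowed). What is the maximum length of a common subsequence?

9

One common subsequence of length 9: 2 (L1 #1, L2 #2) → 3 (L1 #2, L2 #3) → 2 (L1 #3, L2 #5) → 4 (L1 #4, L2 #8) → 2 (L1 #7, L2 #9) → 2 (L1 #9, L2 #10) → 1 (L1 #10, L2 #11) → 1 (L1 #11, L2 #12) → 3 (L1 #13, L2 #15). dp[16][15] = 9 confirms this is the maximum.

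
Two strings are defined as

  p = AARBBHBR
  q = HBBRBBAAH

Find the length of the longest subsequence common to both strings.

4

Let dp[i][j] be the LCS length of the first i characters of p and the first j characters of q. dp[i][j] = dp[i-1][j-1]+1 when the i-th and j-th characters match, else max(dp[i-1][j], dp[i][j-1]).
    ·  H  B  B  R  B  B  A  A  H
 ·  0  0  0  0  0  0  0  0  0  0
 A  0  0  0  0  0  0  0  1  1  1
 A  0  0  0  0  0  0  0  1  2  2
 R  0  0  0  0  1  1  1  1  2  2
 B  0  0  1  1  1  2  2  2  2  2
 B  0  0  1  2  2  2  3  3  3  3
 H  0  1  1  2  2  2  3  3  3  4
 B  0  1  2  2  2  3  3  3  3  4
 R  0  1  2  2  3  3  3  3  3  4
dp[8][9] = 4. One LCS (by backtracking along matches): RBBH.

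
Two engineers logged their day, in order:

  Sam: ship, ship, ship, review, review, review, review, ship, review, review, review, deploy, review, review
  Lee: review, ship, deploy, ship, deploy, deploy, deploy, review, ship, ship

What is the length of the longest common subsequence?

4

Match ship at Sam[1]=Lee[2], ship at Sam[2]=Lee[4], ship at Sam[3]=Lee[9], ship at Sam[8]=Lee[10] — 4 tasks in the same relative order in both. The LCS DP gives dp[14][10] = 4, so this is optimal.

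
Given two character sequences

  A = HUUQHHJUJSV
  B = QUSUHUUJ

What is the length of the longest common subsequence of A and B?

Match U at A[2]=B[2], then U at A[3]=B[4], then H at A[5]=B[5], then U at A[8]=B[7], then J at A[9]=B[8] — 5 characters in the same relative order in both, and the DP table's final entry dp[11][8] is also 5, so no common subsequence is longer.

5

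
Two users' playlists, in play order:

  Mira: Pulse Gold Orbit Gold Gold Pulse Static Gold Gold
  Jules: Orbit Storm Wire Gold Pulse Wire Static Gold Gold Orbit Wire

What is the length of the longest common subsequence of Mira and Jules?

6

Match Orbit at Mira[3]=Jules[1], then Gold at Mira[5]=Jules[4], then Pulse at Mira[6]=Jules[5], then Static at Mira[7]=Jules[7], then Gold at Mira[8]=Jules[8], then Gold at Mira[9]=Jules[9] — 6 songs in the same relative order in both. Since dp[9][11] = 6, nothing longer is possible.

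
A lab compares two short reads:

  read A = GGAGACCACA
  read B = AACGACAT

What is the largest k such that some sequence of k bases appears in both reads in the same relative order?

Taking A [3,1] → A [5,2] → C [6,3] → A [8,5] → C [9,6] → A [10,7] gives a common subsequence of length 6. Since dp[10][8] = 6, nothing longer is possible.

6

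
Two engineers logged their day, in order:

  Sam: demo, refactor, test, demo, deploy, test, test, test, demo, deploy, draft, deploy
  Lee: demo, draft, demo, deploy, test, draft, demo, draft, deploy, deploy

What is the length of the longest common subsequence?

Pick demo [1,1] → demo [4,3] → deploy [5,4] → test [6,5] → demo [9,7] → deploy [10,9] → deploy [12,10]; all 7 tasks appear in both, in order. dp[12][10] = 7 confirms this is the maximum.

7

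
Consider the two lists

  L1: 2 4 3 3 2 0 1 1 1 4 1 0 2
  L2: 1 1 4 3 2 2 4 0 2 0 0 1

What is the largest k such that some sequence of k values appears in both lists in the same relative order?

6

One common subsequence of length 6: 4 (L1 #2, L2 #3), then 3 (L1 #3, L2 #4), then 2 (L1 #5, L2 #6), then 4 (L1 #10, L2 #7), then 0 (L1 #12, L2 #8), then 2 (L1 #13, L2 #9). dp[13][12] = 6 confirms this is the maximum.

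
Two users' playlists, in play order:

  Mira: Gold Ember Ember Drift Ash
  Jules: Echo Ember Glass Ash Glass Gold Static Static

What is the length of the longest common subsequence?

Taking Ember at Mira[2]=Jules[2] → Ash at Mira[5]=Jules[4] gives a common subsequence of length 2. Since dp[5][8] = 2, nothing longer is possible.

2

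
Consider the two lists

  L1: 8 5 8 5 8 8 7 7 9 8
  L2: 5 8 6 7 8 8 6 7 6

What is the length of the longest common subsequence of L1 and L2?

5

One common subsequence of length 5: 5 [2,1], 8 [3,2], 8 [5,5], 8 [6,6], 7 [7,8], and the DP table's final entry dp[10][9] is also 5, so no common subsequence is longer.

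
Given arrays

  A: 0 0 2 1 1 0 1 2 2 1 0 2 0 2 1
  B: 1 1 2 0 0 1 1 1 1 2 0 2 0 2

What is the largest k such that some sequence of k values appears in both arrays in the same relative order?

Match 0 at A[1]=B[4], 0 at A[2]=B[5], 1 at A[4]=B[7], 1 at A[5]=B[8], 1 at A[7]=B[9], 2 at A[9]=B[10], 0 at A[11]=B[11], 2 at A[12]=B[12], 0 at A[13]=B[13], 2 at A[14]=B[14] — 10 values in the same relative order in both. The LCS DP gives dp[15][14] = 10, so this is optimal.

10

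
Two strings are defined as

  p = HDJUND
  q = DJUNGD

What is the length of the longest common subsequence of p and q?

5

One common subsequence of length 5: D (p #2, q #1), then J (p #3, q #2), then U (p #4, q #3), then N (p #5, q #4), then D (p #6, q #6). The LCS DP gives dp[6][6] = 5, so this is optimal.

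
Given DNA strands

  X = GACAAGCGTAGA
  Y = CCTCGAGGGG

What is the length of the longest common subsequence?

5

Pick G (X #1, Y #5), then A (X #2, Y #6), then G (X #6, Y #8), then G (X #8, Y #9), then G (X #11, Y #10); all 5 bases appear in both, in order. The LCS DP gives dp[12][10] = 5, so this is optimal.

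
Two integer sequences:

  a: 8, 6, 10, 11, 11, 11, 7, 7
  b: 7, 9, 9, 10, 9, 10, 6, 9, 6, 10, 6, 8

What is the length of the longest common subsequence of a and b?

2

Taking 6 at a[2]=b[9], 10 at a[3]=b[10] gives a common subsequence of length 2. Since dp[8][12] = 2, nothing longer is possible.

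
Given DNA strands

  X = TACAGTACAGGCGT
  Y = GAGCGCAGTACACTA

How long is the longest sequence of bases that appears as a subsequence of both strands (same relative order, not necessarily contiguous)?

Match A [2,2], C [3,6], A [4,7], G [5,8], T [6,9], A [7,10], C [8,11], A [9,12], C [12,13], T [14,14] — 10 bases in the same relative order in both. Since dp[14][15] = 10, nothing longer is possible.

10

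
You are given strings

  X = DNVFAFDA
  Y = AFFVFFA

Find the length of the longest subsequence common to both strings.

4

Let dp[i][j] be the LCS length of the first i characters of X and the first j characters of Y. dp[i][j] = dp[i-1][j-1]+1 when the i-th and j-th characters match, else max(dp[i-1][j], dp[i][j-1]).
    ·  A  F  F  V  F  F  A
 ·  0  0  0  0  0  0  0  0
 D  0  0  0  0  0  0  0  0
 N  0  0  0  0  0  0  0  0
 V  0  0  0  0  1  1  1  1
 F  0  0  1  1  1  2  2  2
 A  0  1  1  1  1  2  2  3
 F  0  1  2  2  2  2  3  3
 D  0  1  2  2  2  2  3  3
 A  0  1  2  2  2  2  3  4
dp[8][7] = 4. One LCS (by backtracking along matches): VFFA.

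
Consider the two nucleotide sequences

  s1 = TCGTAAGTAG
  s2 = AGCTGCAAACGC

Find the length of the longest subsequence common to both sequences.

Let dp[i][j] be the LCS length of the first i bases of s1 and the first j bases of s2. dp[i][j] = dp[i-1][j-1]+1 when the i-th and j-th bases match, else max(dp[i-1][j], dp[i][j-1]).
    ·  A  G  C  T  G  C  A  A  A  C  G  C
 ·  0  0  0  0  0  0  0  0  0  0  0  0  0
 T  0  0  0  0  1  1  1  1  1  1  1  1  1
 C  0  0  0  1  1  1  2  2  2  2  2  2  2
 G  0  0  1  1  1  2  2  2  2  2  2  3  3
 T  0  0  1  1  2  2  2  2  2  2  2  3  3
 A  0  1  1  1  2  2  2  3  3  3  3  3  3
 A  0  1  1  1  2  2  2  3  4  4  4  4  4
 G  0  1  2  2  2  3  3  3  4  4  4  5  5
 T  0  1  2  2  3  3  3  3  4  4  4  5  5
 A  0  1  2  2  3  3  3  4  4  5  5  5  5
 G  0  1  2  2  3  4  4  4  4  5  5  6  6
dp[10][12] = 6. One LCS (by backtracking along matches): TCAAAG.

6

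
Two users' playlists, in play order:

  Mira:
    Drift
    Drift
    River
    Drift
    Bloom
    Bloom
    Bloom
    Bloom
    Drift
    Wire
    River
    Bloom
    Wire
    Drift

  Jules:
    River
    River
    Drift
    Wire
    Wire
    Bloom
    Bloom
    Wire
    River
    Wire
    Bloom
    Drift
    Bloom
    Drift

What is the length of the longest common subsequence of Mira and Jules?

Pick River (Mira #3, Jules #2), then Drift (Mira #4, Jules #3), then Bloom (Mira #5, Jules #6), then Bloom (Mira #6, Jules #7), then Bloom (Mira #8, Jules #11), then Drift (Mira #9, Jules #12), then Bloom (Mira #12, Jules #13), then Drift (Mira #14, Jules #14); all 8 songs appear in both, in order, and the DP table's final entry dp[14][14] is also 8, so no common subsequence is longer.

8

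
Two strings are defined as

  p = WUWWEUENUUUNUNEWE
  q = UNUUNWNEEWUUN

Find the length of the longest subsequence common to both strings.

Taking U (p #6, q #1); then N (p #8, q #2); then U (p #10, q #3); then U (p #11, q #4); then N (p #12, q #5); then N (p #14, q #7); then E (p #15, q #9); then W (p #16, q #10) gives a common subsequence of length 8. The LCS DP gives dp[17][13] = 8, so this is optimal.

8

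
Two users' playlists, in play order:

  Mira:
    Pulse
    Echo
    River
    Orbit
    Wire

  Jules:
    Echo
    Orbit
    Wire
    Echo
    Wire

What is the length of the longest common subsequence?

Pick Echo [2,1], Orbit [4,2], Wire [5,5]; all 3 songs appear in both, in order. The LCS DP gives dp[5][5] = 3, so this is optimal.

3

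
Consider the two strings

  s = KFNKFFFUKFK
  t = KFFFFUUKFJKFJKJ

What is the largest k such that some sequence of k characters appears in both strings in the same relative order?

Taking K (s #1, t #1), then F (s #2, t #2), then F (s #5, t #3), then F (s #6, t #4), then F (s #7, t #5), then U (s #8, t #7), then K (s #9, t #11), then F (s #10, t #12), then K (s #11, t #14) gives a common subsequence of length 9. The LCS DP gives dp[11][15] = 9, so this is optimal.

9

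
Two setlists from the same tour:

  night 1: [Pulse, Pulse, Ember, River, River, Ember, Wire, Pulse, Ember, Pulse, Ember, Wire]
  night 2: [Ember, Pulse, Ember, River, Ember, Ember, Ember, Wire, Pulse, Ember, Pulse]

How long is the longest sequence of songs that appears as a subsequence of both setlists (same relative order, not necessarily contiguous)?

One common subsequence of length 8: Pulse [2,2], Ember [3,3], River [4,4], Ember [6,7], Wire [7,8], Pulse [8,9], Ember [9,10], Pulse [10,11]. Since dp[12][11] = 8, nothing longer is possible.

8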